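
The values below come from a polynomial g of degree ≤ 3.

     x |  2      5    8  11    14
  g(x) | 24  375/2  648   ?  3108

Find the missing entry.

The 4 known points determine the degree-3 polynomial uniquely.
Write g(x) = ax^3 + bx^2 + cx + d. Substituting each data point gives a linear system:
  8a + 4b + 2c + d = 24
  125a + 25b + 5c + d = 375/2
  512a + 64b + 8c + d = 648
  2744a + 196b + 14c + d = 3108
Solving the system yields a = 1, b = 3/2, c = 5, d = 0.
So g(x) = x^3 + (3/2)x^2 + 5x.
Then g(11) = 3135/2.

3135/2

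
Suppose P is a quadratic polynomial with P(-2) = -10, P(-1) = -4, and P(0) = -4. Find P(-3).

-22

Using the Lagrange interpolation formula with nodes -2, -1, 0:
  L_0(x) = (x + 1)x / 2
  L_1(x) = (x + 2)x / -1
  L_2(x) = (x + 2)(x + 1) / 2
Then P(x) = -10·L_0(x) - 4·L_1(x) - 4·L_2(x).
Expanding and collecting terms gives P(x) = -3x^2 - 3x - 4.
Evaluating at x = -3: P(-3) = -22.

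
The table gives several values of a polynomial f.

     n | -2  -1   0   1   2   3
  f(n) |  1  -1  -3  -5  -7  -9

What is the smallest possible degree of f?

Forward differences of the values at n = -2, -1, 0, 1, 2, 3:
  f  : 1  -1  -3  -5  -7  -9
  Δ  : -2  -2  -2  -2  -2
  Δ^2: 0  0  0  0
  Δ^3: 0  0  0
  Δ^4: 0  0
  Δ^5: 0
The first differences are constant (-2) and nonzero, while all higher differences vanish, so the minimal degree is 1.

1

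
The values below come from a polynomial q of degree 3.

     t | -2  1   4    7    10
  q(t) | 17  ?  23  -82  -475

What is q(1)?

2

The 4 known points determine the degree-3 polynomial uniquely.
Write q(t) = at^3 + bt^2 + ct + d. Substituting each data point gives a linear system:
  -8a + 4b - 2c + d = 17
  64a + 16b + 4c + d = 23
  343a + 49b + 7c + d = -82
  1000a + 100b + 10c + d = -475
Solving the system yields a = -1, b = 5, c = 3, d = -5.
So q(t) = -t^3 + 5t^2 + 3t - 5.
Then q(1) = 2.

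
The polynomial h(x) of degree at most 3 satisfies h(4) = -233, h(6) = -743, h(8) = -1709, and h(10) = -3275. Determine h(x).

h(x) = -3x^3 - 3x^2 + 3x - 5

Using the Lagrange interpolation formula with nodes 4, 6, 8, 10:
  L_0(x) = (x - 6)(x - 8)(x - 10) / -48
  L_1(x) = (x - 4)(x - 8)(x - 10) / 16
  L_2(x) = (x - 4)(x - 6)(x - 10) / -16
  L_3(x) = (x - 4)(x - 6)(x - 8) / 48
Then h(x) = -233·L_0(x) - 743·L_1(x) - 1709·L_2(x) - 3275·L_3(x).
Expanding and collecting terms gives h(x) = -3x^3 - 3x^2 + 3x - 5.
Check: h(8) = -1709. ✓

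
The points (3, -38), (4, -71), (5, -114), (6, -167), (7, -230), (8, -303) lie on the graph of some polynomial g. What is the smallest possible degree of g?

Forward differences of the values at s = 3, 4, 5, 6, 7, 8:
  g  : -38  -71  -114  -167  -230  -303
  Δ  : -33  -43  -53  -63  -73
  Δ^2: -10  -10  -10  -10
  Δ^3: 0  0  0
  Δ^4: 0  0
  Δ^5: 0
The second differences are constant (-10) and nonzero, while all higher differences vanish, so the minimal degree is 2.

2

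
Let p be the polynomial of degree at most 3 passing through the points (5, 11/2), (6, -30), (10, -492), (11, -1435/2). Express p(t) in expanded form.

p(t) = -t^3 + 5t^2 + (1/2)t + 3

Using the Lagrange interpolation formula with nodes 5, 6, 10, 11:
  L_0(t) = (t - 6)(t - 10)(t - 11) / -30
  L_1(t) = (t - 5)(t - 10)(t - 11) / 20
  L_2(t) = (t - 5)(t - 6)(t - 11) / -20
  L_3(t) = (t - 5)(t - 6)(t - 10) / 30
Then p(t) = 11/2·L_0(t) - 30·L_1(t) - 492·L_2(t) - 1435/2·L_3(t).
Expanding and collecting terms gives p(t) = -t³ + 5t² + (1/2)t + 3.
Check: p(11) = -1435/2. ✓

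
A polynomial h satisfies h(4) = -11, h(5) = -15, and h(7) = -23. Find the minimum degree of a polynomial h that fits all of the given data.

1

Divided differences on the nodes 4, 5, 7:
  order 0: -11  -15  -23
  order 1: -4  -4
  order 2: 0
The order-1 divided differences are all -4 (nonzero) and every higher order vanishes, so the data lies on a polynomial of degree exactly 1.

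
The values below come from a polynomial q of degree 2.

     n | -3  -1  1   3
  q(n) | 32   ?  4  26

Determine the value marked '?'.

6

The 3 known points determine the degree-2 polynomial uniquely.
Write q(n) = an^2 + bn + c. Substituting each data point gives a linear system:
  9a - 3b + c = 32
  a + b + c = 4
  9a + 3b + c = 26
Solving the system yields a = 3, b = -1, c = 2.
So q(n) = 3n^2 - n + 2.
Then q(-1) = 6.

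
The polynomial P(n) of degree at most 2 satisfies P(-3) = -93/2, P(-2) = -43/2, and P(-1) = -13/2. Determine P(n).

Using the Lagrange interpolation formula with nodes -3, -2, -1:
  L_0(n) = (n + 2)(n + 1) / 2
  L_1(n) = (n + 3)(n + 1) / -1
  L_2(n) = (n + 3)(n + 2) / 2
Then P(n) = -93/2·L_0(n) - 43/2·L_1(n) - 13/2·L_2(n).
Expanding and collecting terms gives P(n) = -5n^2 - 3/2.
Check: P(-1) = -13/2. ✓

P(n) = -5n^2 - 3/2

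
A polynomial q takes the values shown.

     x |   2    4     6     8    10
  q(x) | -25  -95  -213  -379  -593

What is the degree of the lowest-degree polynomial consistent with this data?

Forward differences of the values at x = 2, 4, 6, 8, 10:
  q  : -25  -95  -213  -379  -593
  Δ  : -70  -118  -166  -214
  Δ^2: -48  -48  -48
  Δ^3: 0  0
  Δ^4: 0
The second differences are constant (-48) and nonzero, while all higher differences vanish, so the minimal degree is 2.

2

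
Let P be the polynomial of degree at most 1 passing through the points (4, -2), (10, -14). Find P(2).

Using the Lagrange interpolation formula with nodes 4, 10:
  L_0(x) = (x - 10) / -6
  L_1(x) = (x - 4) / 6
Then P(x) = -2·L_0(x) - 14·L_1(x).
Expanding and collecting terms gives P(x) = -2x + 6.
Evaluating at x = 2: P(2) = 2.

2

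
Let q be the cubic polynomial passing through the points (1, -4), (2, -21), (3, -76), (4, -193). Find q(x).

Using the Lagrange interpolation formula with nodes 1, 2, 3, 4:
  L_0(x) = (x - 2)(x - 3)(x - 4) / -6
  L_1(x) = (x - 1)(x - 3)(x - 4) / 2
  L_2(x) = (x - 1)(x - 2)(x - 4) / -2
  L_3(x) = (x - 1)(x - 2)(x - 3) / 6
Then q(x) = -4·L_0(x) - 21·L_1(x) - 76·L_2(x) - 193·L_3(x).
Expanding and collecting terms gives q(x) = -4x^3 + 5x^2 - 4x - 1.
Check: q(4) = -193. ✓

q(x) = -4x^3 + 5x^2 - 4x - 1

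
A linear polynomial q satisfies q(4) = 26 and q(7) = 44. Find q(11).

68

Write q(u) = au + b. Substituting each data point gives a linear system:
  4a + b = 26
  7a + b = 44
Solving the system yields a = 6, b = 2.
So q(u) = 6u + 2.
Then q(11) = 68.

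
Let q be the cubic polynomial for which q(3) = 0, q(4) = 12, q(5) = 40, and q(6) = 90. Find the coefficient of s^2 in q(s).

Write q(s) = as^3 + bs^2 + cs + d. Substituting each data point gives a linear system:
  27a + 9b + 3c + d = 0
  64a + 16b + 4c + d = 12
  125a + 25b + 5c + d = 40
  216a + 36b + 6c + d = 90
Solving the system yields a = 1, b = -4, c = 3, d = 0.
So q(s) = s³ - 4s² + 3s.
The coefficient of s^2 is -4.

-4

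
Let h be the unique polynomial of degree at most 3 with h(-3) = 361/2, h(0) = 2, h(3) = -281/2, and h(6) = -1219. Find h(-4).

416

Using the Lagrange interpolation formula with nodes -3, 0, 3, 6:
  L_0(u) = u(u - 3)(u - 6) / -162
  L_1(u) = (u + 3)(u - 3)(u - 6) / 54
  L_2(u) = (u + 3)u(u - 6) / -54
  L_3(u) = (u + 3)u(u - 3) / 162
Then h(u) = 361/2·L_0(u) + 2·L_1(u) - 281/2·L_2(u) - 1219·L_3(u).
Expanding and collecting terms gives h(u) = -6u^3 + 2u^2 + (1/2)u + 2.
Evaluating at u = -4: h(-4) = 416.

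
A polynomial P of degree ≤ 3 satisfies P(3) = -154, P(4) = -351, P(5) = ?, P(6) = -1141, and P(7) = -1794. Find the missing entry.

On equispaced nodes a degree-3 polynomial has vanishing fourth forward difference, so
  P(3) - 4·P(4) + 6·P(5) - 4·P(6) + P(7) = 0.
Substituting the known values and solving for P(5):
  6·P(5) = -4020
  P(5) = -670.

-670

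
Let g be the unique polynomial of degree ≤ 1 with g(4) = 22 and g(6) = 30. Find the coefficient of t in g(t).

Write g(t) = at + b. Substituting each data point gives a linear system:
  4a + b = 22
  6a + b = 30
Solving the system yields a = 4, b = 6.
So g(t) = 4t + 6.
The leading coefficient is 4.

4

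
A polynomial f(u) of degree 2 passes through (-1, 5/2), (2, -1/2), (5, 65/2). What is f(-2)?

23/2

Write f(u) = au^2 + bu + c. Substituting each data point gives a linear system:
  a - b + c = 5/2
  4a + 2b + c = -1/2
  25a + 5b + c = 65/2
Solving the system yields a = 2, b = -3, c = -5/2.
So f(u) = 2u^2 - 3u - 5/2.
Then f(-2) = 23/2.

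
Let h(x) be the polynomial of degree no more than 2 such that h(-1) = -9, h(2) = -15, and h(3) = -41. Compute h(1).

Write h(x) = ax^2 + bx + c. Substituting each data point gives a linear system:
  a - b + c = -9
  4a + 2b + c = -15
  9a + 3b + c = -41
Solving the system yields a = -6, b = 4, c = 1.
So h(x) = -6x^2 + 4x + 1.
Then h(1) = -1.

-1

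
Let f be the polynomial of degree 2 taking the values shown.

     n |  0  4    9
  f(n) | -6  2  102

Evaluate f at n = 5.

Using the Lagrange interpolation formula with nodes 0, 4, 9:
  L_0(n) = (n - 4)(n - 9) / 36
  L_1(n) = n(n - 9) / -20
  L_2(n) = n(n - 4) / 45
Then f(n) = -6·L_0(n) + 2·L_1(n) + 102·L_2(n).
Expanding and collecting terms gives f(n) = 2n^2 - 6n - 6.
Evaluating at n = 5: f(5) = 14.

14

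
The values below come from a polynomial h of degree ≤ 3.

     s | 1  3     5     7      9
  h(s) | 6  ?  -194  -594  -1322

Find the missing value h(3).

-26

The 4 known points determine the degree-3 polynomial uniquely.
Write h(s) = as^3 + bs^2 + cs + d. Substituting each data point gives a linear system:
  a + b + c + d = 6
  125a + 25b + 5c + d = -194
  343a + 49b + 7c + d = -594
  729a + 81b + 9c + d = -1322
Solving the system yields a = -2, b = 1, c = 6, d = 1.
So h(s) = -2s^3 + s^2 + 6s + 1.
Then h(3) = -26.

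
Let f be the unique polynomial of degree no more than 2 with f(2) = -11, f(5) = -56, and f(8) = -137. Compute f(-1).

-2

Using the Lagrange interpolation formula with nodes 2, 5, 8:
  L_0(t) = (t - 5)(t - 8) / 18
  L_1(t) = (t - 2)(t - 8) / -9
  L_2(t) = (t - 2)(t - 5) / 18
Then f(t) = -11·L_0(t) - 56·L_1(t) - 137·L_2(t).
Expanding and collecting terms gives f(t) = -2t^2 - t - 1.
Evaluating at t = -1: f(-1) = -2.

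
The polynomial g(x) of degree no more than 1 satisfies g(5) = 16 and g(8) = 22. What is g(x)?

Using the Lagrange interpolation formula with nodes 5, 8:
  L_0(x) = (x - 8) / -3
  L_1(x) = (x - 5) / 3
Then g(x) = 16·L_0(x) + 22·L_1(x).
Expanding and collecting terms gives g(x) = 2x + 6.
Check: g(5) = 16. ✓

g(x) = 2x + 6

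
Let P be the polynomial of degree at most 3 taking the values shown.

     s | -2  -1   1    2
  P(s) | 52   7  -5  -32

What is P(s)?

Using the Lagrange interpolation formula with nodes -2, -1, 1, 2:
  L_0(s) = (s + 1)(s - 1)(s - 2) / -12
  L_1(s) = (s + 2)(s - 1)(s - 2) / 6
  L_2(s) = (s + 2)(s + 1)(s - 2) / -6
  L_3(s) = (s + 2)(s + 1)(s - 1) / 12
Then P(s) = 52·L_0(s) + 7·L_1(s) - 5·L_2(s) - 32·L_3(s).
Expanding and collecting terms gives P(s) = -5s³ + 3s² - s - 2.
Check: P(1) = -5. ✓

P(s) = -5s^3 + 3s^2 - s - 2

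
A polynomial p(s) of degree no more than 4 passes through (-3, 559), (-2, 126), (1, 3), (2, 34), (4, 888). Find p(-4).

Write p(s) = as^4 + bs^3 + cs^2 + ds + e. Substituting each data point gives a linear system:
  81a - 27b + 9c - 3d + e = 559
  16a - 8b + 4c - 2d + e = 126
  a + b + c + d + e = 3
  16a + 8b + 4c + 2d + e = 34
  256a + 64b + 16c + 4d + e = 888
Solving the system yields a = 5, b = -6, c = -1, d = 1, e = 4.
So p(s) = 5s^4 - 6s^3 - s^2 + s + 4.
Then p(-4) = 1648.

1648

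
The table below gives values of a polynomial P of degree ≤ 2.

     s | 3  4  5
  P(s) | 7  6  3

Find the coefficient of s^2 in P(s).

-1

Write P(s) = as^2 + bs + c. Substituting each data point gives a linear system:
  9a + 3b + c = 7
  16a + 4b + c = 6
  25a + 5b + c = 3
Solving the system yields a = -1, b = 6, c = -2.
So P(s) = -s² + 6s - 2.
The leading coefficient is -1.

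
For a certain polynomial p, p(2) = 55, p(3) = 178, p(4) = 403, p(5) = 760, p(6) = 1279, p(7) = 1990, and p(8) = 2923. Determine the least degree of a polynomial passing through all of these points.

3

Forward differences of the values at u = 2, 3, 4, 5, 6, 7, 8:
  p  : 55  178  403  760  1279  1990  2923
  Δ  : 123  225  357  519  711  933
  Δ^2: 102  132  162  192  222
  Δ^3: 30  30  30  30
  Δ^4: 0  0  0
  Δ^5: 0  0
  Δ^6: 0
The third differences are constant (30) and nonzero, while all higher differences vanish, so the minimal degree is 3.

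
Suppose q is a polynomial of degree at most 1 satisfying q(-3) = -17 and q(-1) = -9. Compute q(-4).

Using the Lagrange interpolation formula with nodes -3, -1:
  L_0(n) = (n + 1) / -2
  L_1(n) = (n + 3) / 2
Then q(n) = -17·L_0(n) - 9·L_1(n).
Expanding and collecting terms gives q(n) = 4n - 5.
Evaluating at n = -4: q(-4) = -21.

-21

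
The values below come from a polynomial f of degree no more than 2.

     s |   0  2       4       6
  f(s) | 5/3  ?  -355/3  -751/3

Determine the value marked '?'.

-103/3

On equispaced nodes a degree-2 polynomial has vanishing third forward difference, so
  - f(0) + 3·f(2) - 3·f(4) + f(6) = 0.
Substituting the known values and solving for f(2):
  3·f(2) = -103
  f(2) = -103/3.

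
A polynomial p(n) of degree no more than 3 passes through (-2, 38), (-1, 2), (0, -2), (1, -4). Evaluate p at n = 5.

Write p(n) = an^3 + bn^2 + cn + d. Substituting each data point gives a linear system:
  -8a + 4b - 2c + d = 38
  -a + b - c + d = 2
  d = -2
  a + b + c + d = -4
Solving the system yields a = -5, b = 1, c = 2, d = -2.
So p(n) = -5n^3 + n^2 + 2n - 2.
Then p(5) = -592.

-592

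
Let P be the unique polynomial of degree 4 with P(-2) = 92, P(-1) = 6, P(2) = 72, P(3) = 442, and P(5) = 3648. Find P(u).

Using the Lagrange interpolation formula with nodes -2, -1, 2, 3, 5:
  L_0(u) = (u + 1)(u - 2)(u - 3)(u - 5) / 140
  L_1(u) = (u + 2)(u - 2)(u - 3)(u - 5) / -72
  L_2(u) = (u + 2)(u + 1)(u - 3)(u - 5) / 36
  L_3(u) = (u + 2)(u + 1)(u - 2)(u - 5) / -40
  L_4(u) = (u + 2)(u + 1)(u - 2)(u - 3) / 252
Then P(u) = 92·L_0(u) + 6·L_1(u) + 72·L_2(u) + 442·L_3(u) + 3648·L_4(u).
Expanding and collecting terms gives P(u) = 6u⁴ - 3u² - 5u - 2.
Check: P(-2) = 92. ✓

P(u) = 6u^4 - 3u^2 - 5u - 2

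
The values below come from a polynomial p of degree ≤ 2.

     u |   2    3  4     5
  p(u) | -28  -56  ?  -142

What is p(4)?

On equispaced nodes a degree-2 polynomial has vanishing third forward difference, so
  - p(2) + 3·p(3) - 3·p(4) + p(5) = 0.
Substituting the known values and solving for p(4):
  -3·p(4) = 282
  p(4) = -94.

-94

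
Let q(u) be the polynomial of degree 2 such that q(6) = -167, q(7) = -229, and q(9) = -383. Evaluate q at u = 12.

Write q(u) = au^2 + bu + c. Substituting each data point gives a linear system:
  36a + 6b + c = -167
  49a + 7b + c = -229
  81a + 9b + c = -383
Solving the system yields a = -5, b = 3, c = -5.
So q(u) = -5u² + 3u - 5.
Then q(12) = -689.

-689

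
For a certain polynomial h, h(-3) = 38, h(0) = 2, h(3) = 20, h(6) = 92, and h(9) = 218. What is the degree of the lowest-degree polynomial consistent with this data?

2

Forward differences of the values at s = -3, 0, 3, 6, 9:
  h  : 38  2  20  92  218
  Δ  : -36  18  72  126
  Δ^2: 54  54  54
  Δ^3: 0  0
  Δ^4: 0
The second differences are constant (54) and nonzero, while all higher differences vanish, so the minimal degree is 2.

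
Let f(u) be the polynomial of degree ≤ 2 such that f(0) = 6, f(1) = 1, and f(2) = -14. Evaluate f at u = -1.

Forward differences of the values at u = 0, 1, 2:
  f  : 6  1  -14
  Δ  : -5  -15
  Δ^2: -10
The second differences are constant, confirming degree 2.
Interpolating (Newton forward form) and evaluating at u = -1 gives f(-1) = 1.

1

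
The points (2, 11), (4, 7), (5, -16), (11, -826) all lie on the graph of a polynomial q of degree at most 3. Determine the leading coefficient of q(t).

-1

Write q(t) = at^3 + bt^2 + ct + d. Substituting each data point gives a linear system:
  8a + 4b + 2c + d = 11
  64a + 16b + 4c + d = 7
  125a + 25b + 5c + d = -16
  1331a + 121b + 11c + d = -826
Solving the system yields a = -1, b = 4, c = 2, d = -1.
So q(t) = -t^3 + 4t^2 + 2t - 1.
The leading coefficient is -1.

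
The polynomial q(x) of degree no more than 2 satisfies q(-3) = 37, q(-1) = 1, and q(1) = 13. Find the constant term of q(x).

1

Write q(x) = ax^2 + bx + c. Substituting each data point gives a linear system:
  9a - 3b + c = 37
  a - b + c = 1
  a + b + c = 13
Solving the system yields a = 6, b = 6, c = 1.
So q(x) = 6x² + 6x + 1.
The constant term is 1.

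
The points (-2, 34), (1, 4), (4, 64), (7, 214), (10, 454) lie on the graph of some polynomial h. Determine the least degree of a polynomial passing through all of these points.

2

Forward differences of the values at s = -2, 1, 4, 7, 10:
  h  : 34  4  64  214  454
  Δ  : -30  60  150  240
  Δ^2: 90  90  90
  Δ^3: 0  0
  Δ^4: 0
The second differences are constant (90) and nonzero, while all higher differences vanish, so the minimal degree is 2.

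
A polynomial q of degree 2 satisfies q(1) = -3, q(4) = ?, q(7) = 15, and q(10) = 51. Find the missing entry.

-3

On equispaced nodes a degree-2 polynomial has vanishing third forward difference, so
  - q(1) + 3·q(4) - 3·q(7) + q(10) = 0.
Substituting the known values and solving for q(4):
  3·q(4) = -9
  q(4) = -3.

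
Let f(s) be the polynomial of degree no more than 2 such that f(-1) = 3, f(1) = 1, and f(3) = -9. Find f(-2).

Using the Lagrange interpolation formula with nodes -1, 1, 3:
  L_0(s) = (s - 1)(s - 3) / 8
  L_1(s) = (s + 1)(s - 3) / -4
  L_2(s) = (s + 1)(s - 1) / 8
Then f(s) = 3·L_0(s) + 1·L_1(s) - 9·L_2(s).
Expanding and collecting terms gives f(s) = -s^2 - s + 3.
Evaluating at s = -2: f(-2) = 1.

1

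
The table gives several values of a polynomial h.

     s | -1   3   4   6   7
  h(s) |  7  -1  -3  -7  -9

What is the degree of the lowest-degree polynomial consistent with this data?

1

Divided differences on the nodes -1, 3, 4, 6, 7:
  order 0: 7  -1  -3  -7  -9
  order 1: -2  -2  -2  -2
  order 2: 0  0  0
  order 3: 0  0
  order 4: 0
The order-1 divided differences are all -2 (nonzero) and every higher order vanishes, so the data lies on a polynomial of degree exactly 1.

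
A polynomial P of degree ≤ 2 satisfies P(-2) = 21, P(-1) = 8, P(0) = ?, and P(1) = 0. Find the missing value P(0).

1

The 3 known points determine the degree-2 polynomial uniquely.
Write P(x) = ax^2 + bx + c. Substituting each data point gives a linear system:
  4a - 2b + c = 21
  a - b + c = 8
  a + b + c = 0
Solving the system yields a = 3, b = -4, c = 1.
So P(x) = 3x^2 - 4x + 1.
Then P(0) = 1.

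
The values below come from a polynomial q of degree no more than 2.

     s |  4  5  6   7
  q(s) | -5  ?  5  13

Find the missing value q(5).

The 3 known points determine the degree-2 polynomial uniquely.
Write q(s) = as^2 + bs + c. Substituting each data point gives a linear system:
  16a + 4b + c = -5
  36a + 6b + c = 5
  49a + 7b + c = 13
Solving the system yields a = 1, b = -5, c = -1.
So q(s) = s^2 - 5s - 1.
Then q(5) = -1.

-1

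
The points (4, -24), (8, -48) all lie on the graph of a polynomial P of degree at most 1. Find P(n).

Write P(n) = an + b. Substituting each data point gives a linear system:
  4a + b = -24
  8a + b = -48
Solving the system yields a = -6, b = 0.
So P(n) = -6n.
Check: P(8) = -48. ✓

P(n) = -6n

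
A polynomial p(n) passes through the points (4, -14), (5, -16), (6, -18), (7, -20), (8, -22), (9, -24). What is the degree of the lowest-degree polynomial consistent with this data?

1

Forward differences of the values at n = 4, 5, 6, 7, 8, 9:
  p  : -14  -16  -18  -20  -22  -24
  Δ  : -2  -2  -2  -2  -2
  Δ^2: 0  0  0  0
  Δ^3: 0  0  0
  Δ^4: 0  0
  Δ^5: 0
The first differences are constant (-2) and nonzero, while all higher differences vanish, so the minimal degree is 1.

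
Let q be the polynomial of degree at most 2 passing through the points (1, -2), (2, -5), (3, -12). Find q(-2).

Forward differences of the values at n = 1, 2, 3:
  q  : -2  -5  -12
  Δ  : -3  -7
  Δ^2: -4
The second differences are constant, confirming degree 2.
Interpolating (Newton forward form) and evaluating at n = -2 gives q(-2) = -17.

-17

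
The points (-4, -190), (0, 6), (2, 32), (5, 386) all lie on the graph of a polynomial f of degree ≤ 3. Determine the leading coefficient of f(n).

Write f(n) = an^3 + bn^2 + cn + d. Substituting each data point gives a linear system:
  -64a + 16b - 4c + d = -190
  d = 6
  8a + 4b + 2c + d = 32
  125a + 25b + 5c + d = 386
Solving the system yields a = 3, b = 0, c = 1, d = 6.
So f(n) = 3n³ + n + 6.
The leading coefficient is 3.

3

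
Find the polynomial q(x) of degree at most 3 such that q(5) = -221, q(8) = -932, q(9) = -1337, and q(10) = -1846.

q(x) = -2x^3 + 2x^2 - 5x + 4

Write q(x) = ax^3 + bx^2 + cx + d. Substituting each data point gives a linear system:
  125a + 25b + 5c + d = -221
  512a + 64b + 8c + d = -932
  729a + 81b + 9c + d = -1337
  1000a + 100b + 10c + d = -1846
Solving the system yields a = -2, b = 2, c = -5, d = 4.
So q(x) = -2x^3 + 2x^2 - 5x + 4.
Check: q(5) = -221. ✓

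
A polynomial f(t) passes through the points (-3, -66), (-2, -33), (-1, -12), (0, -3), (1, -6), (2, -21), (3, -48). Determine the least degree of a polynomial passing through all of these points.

2

Forward differences of the values at t = -3, -2, -1, 0, 1, 2, 3:
  f  : -66  -33  -12  -3  -6  -21  -48
  Δ  : 33  21  9  -3  -15  -27
  Δ^2: -12  -12  -12  -12  -12
  Δ^3: 0  0  0  0
  Δ^4: 0  0  0
  Δ^5: 0  0
  Δ^6: 0
The second differences are constant (-12) and nonzero, while all higher differences vanish, so the minimal degree is 2.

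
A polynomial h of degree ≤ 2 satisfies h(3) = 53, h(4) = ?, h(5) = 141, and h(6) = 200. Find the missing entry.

92

On equispaced nodes a degree-2 polynomial has vanishing third forward difference, so
  - h(3) + 3·h(4) - 3·h(5) + h(6) = 0.
Substituting the known values and solving for h(4):
  3·h(4) = 276
  h(4) = 92.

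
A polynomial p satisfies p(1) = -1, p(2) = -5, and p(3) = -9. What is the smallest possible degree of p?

1

Forward differences of the values at x = 1, 2, 3:
  p  : -1  -5  -9
  Δ  : -4  -4
  Δ^2: 0
The first differences are constant (-4) and nonzero, while all higher differences vanish, so the minimal degree is 1.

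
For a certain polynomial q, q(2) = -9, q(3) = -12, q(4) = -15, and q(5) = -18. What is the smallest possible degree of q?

Forward differences of the values at t = 2, 3, 4, 5:
  q  : -9  -12  -15  -18
  Δ  : -3  -3  -3
  Δ^2: 0  0
  Δ^3: 0
The first differences are constant (-3) and nonzero, while all higher differences vanish, so the minimal degree is 1.

1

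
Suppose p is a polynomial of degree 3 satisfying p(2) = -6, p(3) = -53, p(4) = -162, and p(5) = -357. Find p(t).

p(t) = -4t^3 + 5t^2 + 4t - 2

Write p(t) = at^3 + bt^2 + ct + d. Substituting each data point gives a linear system:
  8a + 4b + 2c + d = -6
  27a + 9b + 3c + d = -53
  64a + 16b + 4c + d = -162
  125a + 25b + 5c + d = -357
Solving the system yields a = -4, b = 5, c = 4, d = -2.
So p(t) = -4t^3 + 5t^2 + 4t - 2.
Check: p(5) = -357. ✓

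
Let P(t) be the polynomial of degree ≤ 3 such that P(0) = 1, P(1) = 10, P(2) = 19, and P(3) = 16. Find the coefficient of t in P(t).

Write P(t) = at^3 + bt^2 + ct + d. Substituting each data point gives a linear system:
  d = 1
  a + b + c + d = 10
  8a + 4b + 2c + d = 19
  27a + 9b + 3c + d = 16
Solving the system yields a = -2, b = 6, c = 5, d = 1.
So P(t) = -2t³ + 6t² + 5t + 1.
The coefficient of t is 5.

5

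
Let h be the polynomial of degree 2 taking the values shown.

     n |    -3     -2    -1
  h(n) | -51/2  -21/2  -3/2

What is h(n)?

Write h(n) = an^2 + bn + c. Substituting each data point gives a linear system:
  9a - 3b + c = -51/2
  4a - 2b + c = -21/2
  a - b + c = -3/2
Solving the system yields a = -3, b = 0, c = 3/2.
So h(n) = -3n^2 + 3/2.
Check: h(-2) = -21/2. ✓

h(n) = -3n^2 + 3/2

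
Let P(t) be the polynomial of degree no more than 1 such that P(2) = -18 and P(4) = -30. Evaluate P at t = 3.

-24

Write P(t) = at + b. Substituting each data point gives a linear system:
  2a + b = -18
  4a + b = -30
Solving the system yields a = -6, b = -6.
So P(t) = -6t - 6.
Then P(3) = -24.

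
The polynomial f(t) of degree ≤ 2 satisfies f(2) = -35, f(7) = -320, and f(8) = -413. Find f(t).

f(t) = -6t^2 - 3t - 5

Write f(t) = at^2 + bt + c. Substituting each data point gives a linear system:
  4a + 2b + c = -35
  49a + 7b + c = -320
  64a + 8b + c = -413
Solving the system yields a = -6, b = -3, c = -5.
So f(t) = -6t^2 - 3t - 5.
Check: f(2) = -35. ✓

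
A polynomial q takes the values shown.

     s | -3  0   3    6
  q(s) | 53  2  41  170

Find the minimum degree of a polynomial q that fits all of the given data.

Forward differences of the values at s = -3, 0, 3, 6:
  q  : 53  2  41  170
  Δ  : -51  39  129
  Δ^2: 90  90
  Δ^3: 0
The second differences are constant (90) and nonzero, while all higher differences vanish, so the minimal degree is 2.

2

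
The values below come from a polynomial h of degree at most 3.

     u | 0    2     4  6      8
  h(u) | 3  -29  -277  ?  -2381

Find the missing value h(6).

On equispaced nodes a degree-3 polynomial has vanishing fourth forward difference, so
  h(0) - 4·h(2) + 6·h(4) - 4·h(6) + h(8) = 0.
Substituting the known values and solving for h(6):
  -4·h(6) = 3924
  h(6) = -981.

-981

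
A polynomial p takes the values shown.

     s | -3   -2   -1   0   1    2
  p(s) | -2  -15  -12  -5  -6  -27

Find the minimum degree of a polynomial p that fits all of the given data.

Forward differences of the values at s = -3, -2, -1, 0, 1, 2:
  p  : -2  -15  -12  -5  -6  -27
  Δ  : -13  3  7  -1  -21
  Δ^2: 16  4  -8  -20
  Δ^3: -12  -12  -12
  Δ^4: 0  0
  Δ^5: 0
The third differences are constant (-12) and nonzero, while all higher differences vanish, so the minimal degree is 3.

3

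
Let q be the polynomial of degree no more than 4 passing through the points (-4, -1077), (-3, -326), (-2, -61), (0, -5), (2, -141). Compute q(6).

-7517

Using the Lagrange interpolation formula with nodes -4, -3, -2, 0, 2:
  L_0(s) = (s + 3)(s + 2)s(s - 2) / 48
  L_1(s) = (s + 4)(s + 2)s(s - 2) / -15
  L_2(s) = (s + 4)(s + 3)s(s - 2) / 16
  L_3(s) = (s + 4)(s + 3)(s + 2)(s - 2) / -48
  L_4(s) = (s + 4)(s + 3)(s + 2)s / 240
Then q(s) = -1077·L_0(s) - 326·L_1(s) - 61·L_2(s) - 5·L_3(s) - 141·L_4(s).
Expanding and collecting terms gives q(s) = -5s⁴ - 4s³ - 4s² - 4s - 5.
Evaluating at s = 6: q(6) = -7517.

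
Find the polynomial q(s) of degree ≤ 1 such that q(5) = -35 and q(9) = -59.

Using the Lagrange interpolation formula with nodes 5, 9:
  L_0(s) = (s - 9) / -4
  L_1(s) = (s - 5) / 4
Then q(s) = -35·L_0(s) - 59·L_1(s).
Expanding and collecting terms gives q(s) = -6s - 5.
Check: q(9) = -59. ✓

q(s) = -6s - 5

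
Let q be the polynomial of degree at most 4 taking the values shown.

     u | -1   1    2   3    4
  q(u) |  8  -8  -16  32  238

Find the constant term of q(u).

Write q(u) = au^4 + bu^3 + cu^2 + du + e. Substituting each data point gives a linear system:
  a - b + c - d + e = 8
  a + b + c + d + e = -8
  16a + 8b + 4c + 2d + e = -16
  81a + 27b + 9c + 3d + e = 32
  256a + 64b + 16c + 4d + e = 238
Solving the system yields a = 2, b = -3, c = -4, d = -5, e = 2.
So q(u) = 2u⁴ - 3u³ - 4u² - 5u + 2.
The constant term is 2.

2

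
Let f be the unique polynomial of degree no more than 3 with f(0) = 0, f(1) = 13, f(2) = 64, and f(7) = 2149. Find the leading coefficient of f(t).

6

Write f(t) = at^3 + bt^2 + ct + d. Substituting each data point gives a linear system:
  d = 0
  a + b + c + d = 13
  8a + 4b + 2c + d = 64
  343a + 49b + 7c + d = 2149
Solving the system yields a = 6, b = 1, c = 6, d = 0.
So f(t) = 6t³ + t² + 6t.
The leading coefficient is 6.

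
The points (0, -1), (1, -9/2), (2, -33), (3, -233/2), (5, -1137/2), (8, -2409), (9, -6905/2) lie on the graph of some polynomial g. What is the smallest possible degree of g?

3

Divided differences on the nodes 0, 1, 2, 3, 5, 8, 9:
  order 0: -1  -9/2  -33  -233/2  -1137/2  -2409  -6905/2
  order 1: -7/2  -57/2  -167/2  -226  -1227/2  -2087/2
  order 2: -25/2  -55/2  -95/2  -155/2  -215/2
  order 3: -5  -5  -5  -5
  order 4: 0  0  0
  order 5: 0  0
  order 6: 0
The order-3 divided differences are all -5 (nonzero) and every higher order vanishes, so the data lies on a polynomial of degree exactly 3.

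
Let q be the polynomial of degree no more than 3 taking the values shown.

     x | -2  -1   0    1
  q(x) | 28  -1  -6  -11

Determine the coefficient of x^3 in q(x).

-4

Write q(x) = ax^3 + bx^2 + cx + d. Substituting each data point gives a linear system:
  -8a + 4b - 2c + d = 28
  -a + b - c + d = -1
  d = -6
  a + b + c + d = -11
Solving the system yields a = -4, b = 0, c = -1, d = -6.
So q(x) = -4x³ - x - 6.
The leading coefficient is -4.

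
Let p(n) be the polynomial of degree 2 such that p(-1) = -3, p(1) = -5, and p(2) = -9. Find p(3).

-15

Using the Lagrange interpolation formula with nodes -1, 1, 2:
  L_0(n) = (n - 1)(n - 2) / 6
  L_1(n) = (n + 1)(n - 2) / -2
  L_2(n) = (n + 1)(n - 1) / 3
Then p(n) = -3·L_0(n) - 5·L_1(n) - 9·L_2(n).
Expanding and collecting terms gives p(n) = -n^2 - n - 3.
Evaluating at n = 3: p(3) = -15.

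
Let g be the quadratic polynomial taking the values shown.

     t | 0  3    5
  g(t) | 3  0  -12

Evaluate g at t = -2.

-5

Write g(t) = at^2 + bt + c. Substituting each data point gives a linear system:
  c = 3
  9a + 3b + c = 0
  25a + 5b + c = -12
Solving the system yields a = -1, b = 2, c = 3.
So g(t) = -t² + 2t + 3.
Then g(-2) = -5.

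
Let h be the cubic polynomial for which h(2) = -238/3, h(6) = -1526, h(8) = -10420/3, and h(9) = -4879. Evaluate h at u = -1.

-7/3

Using the Lagrange interpolation formula with nodes 2, 6, 8, 9:
  L_0(u) = (u - 6)(u - 8)(u - 9) / -168
  L_1(u) = (u - 2)(u - 8)(u - 9) / 24
  L_2(u) = (u - 2)(u - 6)(u - 9) / -12
  L_3(u) = (u - 2)(u - 6)(u - 8) / 21
Then h(u) = -238/3·L_0(u) - 1526·L_1(u) - 10420/3·L_2(u) - 4879·L_3(u).
Expanding and collecting terms gives h(u) = -6u³ - 6u² - (5/3)u - 4.
Evaluating at u = -1: h(-1) = -7/3.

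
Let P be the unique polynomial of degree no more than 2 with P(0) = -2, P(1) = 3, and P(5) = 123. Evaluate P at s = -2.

18

Using the Lagrange interpolation formula with nodes 0, 1, 5:
  L_0(s) = (s - 1)(s - 5) / 5
  L_1(s) = s(s - 5) / -4
  L_2(s) = s(s - 1) / 20
Then P(s) = -2·L_0(s) + 3·L_1(s) + 123·L_2(s).
Expanding and collecting terms gives P(s) = 5s^2 - 2.
Evaluating at s = -2: P(-2) = 18.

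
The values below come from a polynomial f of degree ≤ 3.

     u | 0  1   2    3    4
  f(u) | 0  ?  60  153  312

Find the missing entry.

On equispaced nodes a degree-3 polynomial has vanishing fourth forward difference, so
  f(0) - 4·f(1) + 6·f(2) - 4·f(3) + f(4) = 0.
Substituting the known values and solving for f(1):
  -4·f(1) = -60
  f(1) = 15.

15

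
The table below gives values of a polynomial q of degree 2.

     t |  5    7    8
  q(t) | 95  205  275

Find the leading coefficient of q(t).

Write q(t) = at^2 + bt + c. Substituting each data point gives a linear system:
  25a + 5b + c = 95
  49a + 7b + c = 205
  64a + 8b + c = 275
Solving the system yields a = 5, b = -5, c = -5.
So q(t) = 5t^2 - 5t - 5.
The leading coefficient is 5.

5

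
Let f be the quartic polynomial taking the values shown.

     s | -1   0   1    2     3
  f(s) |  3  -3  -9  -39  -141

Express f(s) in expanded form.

Write f(s) = as^4 + bs^3 + cs^2 + ds + e. Substituting each data point gives a linear system:
  a - b + c - d + e = 3
  e = -3
  a + b + c + d + e = -9
  16a + 8b + 4c + 2d + e = -39
  81a + 27b + 9c + 3d + e = -141
Solving the system yields a = -1, b = -2, c = 1, d = -4, e = -3.
So f(s) = -s⁴ - 2s³ + s² - 4s - 3.
Check: f(2) = -39. ✓

f(s) = -s^4 - 2s^3 + s^2 - 4s - 3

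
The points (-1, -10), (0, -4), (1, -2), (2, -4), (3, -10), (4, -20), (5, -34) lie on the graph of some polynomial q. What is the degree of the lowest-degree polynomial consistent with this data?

2

Forward differences of the values at u = -1, 0, 1, 2, 3, 4, 5:
  q  : -10  -4  -2  -4  -10  -20  -34
  Δ  : 6  2  -2  -6  -10  -14
  Δ^2: -4  -4  -4  -4  -4
  Δ^3: 0  0  0  0
  Δ^4: 0  0  0
  Δ^5: 0  0
  Δ^6: 0
The second differences are constant (-4) and nonzero, while all higher differences vanish, so the minimal degree is 2.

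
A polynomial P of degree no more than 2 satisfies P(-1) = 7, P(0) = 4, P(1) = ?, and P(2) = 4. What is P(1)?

On equispaced nodes a degree-2 polynomial has vanishing third forward difference, so
  - P(-1) + 3·P(0) - 3·P(1) + P(2) = 0.
Substituting the known values and solving for P(1):
  -3·P(1) = -9
  P(1) = 3.

3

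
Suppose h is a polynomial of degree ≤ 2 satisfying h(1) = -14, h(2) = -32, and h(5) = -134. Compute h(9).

-382

Using the Lagrange interpolation formula with nodes 1, 2, 5:
  L_0(x) = (x - 2)(x - 5) / 4
  L_1(x) = (x - 1)(x - 5) / -3
  L_2(x) = (x - 1)(x - 2) / 12
Then h(x) = -14·L_0(x) - 32·L_1(x) - 134·L_2(x).
Expanding and collecting terms gives h(x) = -4x^2 - 6x - 4.
Evaluating at x = 9: h(9) = -382.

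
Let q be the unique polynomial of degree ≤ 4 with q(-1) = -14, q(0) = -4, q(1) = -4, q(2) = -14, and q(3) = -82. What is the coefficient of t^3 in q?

4

Write q(t) = at^4 + bt^3 + ct^2 + dt + e. Substituting each data point gives a linear system:
  a - b + c - d + e = -14
  e = -4
  a + b + c + d + e = -4
  16a + 8b + 4c + 2d + e = -14
  81a + 27b + 9c + 3d + e = -82
Solving the system yields a = -2, b = 4, c = -3, d = 1, e = -4.
So q(t) = -2t^4 + 4t^3 - 3t^2 + t - 4.
The coefficient of t^3 is 4.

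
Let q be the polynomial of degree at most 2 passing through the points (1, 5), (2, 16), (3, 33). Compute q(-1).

1

Forward differences of the values at n = 1, 2, 3:
  q  : 5  16  33
  Δ  : 11  17
  Δ^2: 6
The second differences are constant, confirming degree 2.
Interpolating (Newton forward form) and evaluating at n = -1 gives q(-1) = 1.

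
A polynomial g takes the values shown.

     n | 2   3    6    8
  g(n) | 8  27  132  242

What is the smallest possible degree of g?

2

Divided differences on the nodes 2, 3, 6, 8:
  order 0: 8  27  132  242
  order 1: 19  35  55
  order 2: 4  4
  order 3: 0
The order-2 divided differences are all 4 (nonzero) and every higher order vanishes, so the data lies on a polynomial of degree exactly 2.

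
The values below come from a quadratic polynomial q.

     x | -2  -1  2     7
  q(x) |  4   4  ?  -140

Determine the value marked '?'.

-20

The 3 known points determine the degree-2 polynomial uniquely.
Write q(x) = ax^2 + bx + c. Substituting each data point gives a linear system:
  4a - 2b + c = 4
  a - b + c = 4
  49a + 7b + c = -140
Solving the system yields a = -2, b = -6, c = 0.
So q(x) = -2x^2 - 6x.
Then q(2) = -20.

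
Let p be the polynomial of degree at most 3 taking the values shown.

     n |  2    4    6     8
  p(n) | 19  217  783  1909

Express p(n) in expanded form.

p(n) = 4n^3 - 2n^2 - n - 3

Write p(n) = an^3 + bn^2 + cn + d. Substituting each data point gives a linear system:
  8a + 4b + 2c + d = 19
  64a + 16b + 4c + d = 217
  216a + 36b + 6c + d = 783
  512a + 64b + 8c + d = 1909
Solving the system yields a = 4, b = -2, c = -1, d = -3.
So p(n) = 4n^3 - 2n^2 - n - 3.
Check: p(8) = 1909. ✓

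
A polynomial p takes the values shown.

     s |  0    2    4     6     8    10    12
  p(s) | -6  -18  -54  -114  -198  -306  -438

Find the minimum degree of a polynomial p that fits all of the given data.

2

Forward differences of the values at s = 0, 2, 4, 6, 8, 10, 12:
  p  : -6  -18  -54  -114  -198  -306  -438
  Δ  : -12  -36  -60  -84  -108  -132
  Δ^2: -24  -24  -24  -24  -24
  Δ^3: 0  0  0  0
  Δ^4: 0  0  0
  Δ^5: 0  0
  Δ^6: 0
The second differences are constant (-24) and nonzero, while all higher differences vanish, so the minimal degree is 2.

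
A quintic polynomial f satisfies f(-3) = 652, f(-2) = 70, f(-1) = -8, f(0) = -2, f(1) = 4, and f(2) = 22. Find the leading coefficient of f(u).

Write f(u) = au^5 + bu^4 + cu^3 + du^2 + eu + k. Substituting each data point gives a linear system:
  -243a + 81b - 27c + 9d - 3e + k = 652
  -32a + 16b - 8c + 4d - 2e + k = 70
  -a + b - c + d - e + k = -8
  k = -2
  a + b + c + d + e + k = 4
  32a + 16b + 8c + 4d + 2e + k = 22
Solving the system yields a = -2, b = 4, c = 4, d = -4, e = 4, k = -2.
So f(u) = -2u^5 + 4u^4 + 4u^3 - 4u^2 + 4u - 2.
The leading coefficient is -2.

-2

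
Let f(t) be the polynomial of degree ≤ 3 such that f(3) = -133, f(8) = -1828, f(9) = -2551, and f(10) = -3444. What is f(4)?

Using the Lagrange interpolation formula with nodes 3, 8, 9, 10:
  L_0(t) = (t - 8)(t - 9)(t - 10) / -210
  L_1(t) = (t - 3)(t - 9)(t - 10) / 10
  L_2(t) = (t - 3)(t - 8)(t - 10) / -6
  L_3(t) = (t - 3)(t - 8)(t - 9) / 14
Then f(t) = -133·L_0(t) - 1828·L_1(t) - 2551·L_2(t) - 3444·L_3(t).
Expanding and collecting terms gives f(t) = -3t^3 - 4t^2 - 4t - 4.
Evaluating at t = 4: f(4) = -276.

-276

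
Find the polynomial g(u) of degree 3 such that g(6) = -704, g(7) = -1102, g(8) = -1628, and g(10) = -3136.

g(u) = -3u^3 - u^2 - 4u + 4

Write g(u) = au^3 + bu^2 + cu + d. Substituting each data point gives a linear system:
  216a + 36b + 6c + d = -704
  343a + 49b + 7c + d = -1102
  512a + 64b + 8c + d = -1628
  1000a + 100b + 10c + d = -3136
Solving the system yields a = -3, b = -1, c = -4, d = 4.
So g(u) = -3u³ - u² - 4u + 4.
Check: g(7) = -1102. ✓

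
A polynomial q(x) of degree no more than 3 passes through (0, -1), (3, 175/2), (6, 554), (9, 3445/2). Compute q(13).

Write q(x) = ax^3 + bx^2 + cx + d. Substituting each data point gives a linear system:
  d = -1
  27a + 9b + 3c + d = 175/2
  216a + 36b + 6c + d = 554
  729a + 81b + 9c + d = 3445/2
Solving the system yields a = 2, b = 3, c = 5/2, d = -1.
So q(x) = 2x^3 + 3x^2 + (5/2)x - 1.
Then q(13) = 9865/2.

9865/2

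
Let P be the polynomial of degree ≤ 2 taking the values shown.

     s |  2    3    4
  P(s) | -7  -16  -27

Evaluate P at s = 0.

Forward differences of the values at s = 2, 3, 4:
  P  : -7  -16  -27
  Δ  : -9  -11
  Δ^2: -2
The second differences are constant, confirming degree 2.
Interpolating (Newton forward form) and evaluating at s = 0 gives P(0) = 5.

5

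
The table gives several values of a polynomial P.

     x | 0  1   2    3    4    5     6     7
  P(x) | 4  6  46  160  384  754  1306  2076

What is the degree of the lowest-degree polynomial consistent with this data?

Forward differences of the values at x = 0, 1, 2, 3, 4, 5, 6, 7:
  P  : 4  6  46  160  384  754  1306  2076
  Δ  : 2  40  114  224  370  552  770
  Δ^2: 38  74  110  146  182  218
  Δ^3: 36  36  36  36  36
  Δ^4: 0  0  0  0
  Δ^5: 0  0  0
  Δ^6: 0  0
  Δ^7: 0
The third differences are constant (36) and nonzero, while all higher differences vanish, so the minimal degree is 3.

3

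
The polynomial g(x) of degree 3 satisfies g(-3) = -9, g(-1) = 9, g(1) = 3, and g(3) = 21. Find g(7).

Using the Lagrange interpolation formula with nodes -3, -1, 1, 3:
  L_0(x) = (x + 1)(x - 1)(x - 3) / -48
  L_1(x) = (x + 3)(x - 1)(x - 3) / 16
  L_2(x) = (x + 3)(x + 1)(x - 3) / -16
  L_3(x) = (x + 3)(x + 1)(x - 1) / 48
Then g(x) = -9·L_0(x) + 9·L_1(x) + 3·L_2(x) + 21·L_3(x).
Expanding and collecting terms gives g(x) = x^3 - 4x + 6.
Evaluating at x = 7: g(7) = 321.

321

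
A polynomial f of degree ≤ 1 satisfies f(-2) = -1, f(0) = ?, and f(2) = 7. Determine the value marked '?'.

3

On equispaced nodes a degree-1 polynomial has vanishing second forward difference, so
  f(-2) - 2·f(0) + f(2) = 0.
Substituting the known values and solving for f(0):
  -2·f(0) = -6
  f(0) = 3.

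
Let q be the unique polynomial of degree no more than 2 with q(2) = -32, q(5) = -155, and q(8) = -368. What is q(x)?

Write q(x) = ax^2 + bx + c. Substituting each data point gives a linear system:
  4a + 2b + c = -32
  25a + 5b + c = -155
  64a + 8b + c = -368
Solving the system yields a = -5, b = -6, c = 0.
So q(x) = -5x^2 - 6x.
Check: q(5) = -155. ✓

q(x) = -5x^2 - 6x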